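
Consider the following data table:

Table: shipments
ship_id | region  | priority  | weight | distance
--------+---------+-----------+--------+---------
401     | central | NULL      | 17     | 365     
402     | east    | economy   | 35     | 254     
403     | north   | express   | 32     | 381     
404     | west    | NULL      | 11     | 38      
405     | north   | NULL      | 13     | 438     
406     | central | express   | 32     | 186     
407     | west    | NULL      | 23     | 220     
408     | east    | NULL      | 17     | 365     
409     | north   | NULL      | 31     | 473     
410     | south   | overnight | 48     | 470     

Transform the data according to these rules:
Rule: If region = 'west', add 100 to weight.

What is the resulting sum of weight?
459

Step 1: Count records where region = 'west': 2
Step 2: Total bonus added: 2 × 100 = 200
Step 3: Original sum of weight: 259
Step 4: Final sum = 259 + 200 = 459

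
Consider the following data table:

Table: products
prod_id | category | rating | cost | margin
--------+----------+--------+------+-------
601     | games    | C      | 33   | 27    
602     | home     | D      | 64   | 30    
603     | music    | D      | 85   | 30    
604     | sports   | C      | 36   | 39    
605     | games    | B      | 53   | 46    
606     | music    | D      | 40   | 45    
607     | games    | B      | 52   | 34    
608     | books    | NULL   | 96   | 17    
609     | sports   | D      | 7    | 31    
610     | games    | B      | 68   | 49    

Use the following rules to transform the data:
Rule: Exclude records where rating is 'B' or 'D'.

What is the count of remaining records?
3

Step 1: Count records to exclude
  - 3 (B) + 4 (D) = 7 records
Step 2: Total records: 10
Step 3: Remaining = 10 - 7 = 3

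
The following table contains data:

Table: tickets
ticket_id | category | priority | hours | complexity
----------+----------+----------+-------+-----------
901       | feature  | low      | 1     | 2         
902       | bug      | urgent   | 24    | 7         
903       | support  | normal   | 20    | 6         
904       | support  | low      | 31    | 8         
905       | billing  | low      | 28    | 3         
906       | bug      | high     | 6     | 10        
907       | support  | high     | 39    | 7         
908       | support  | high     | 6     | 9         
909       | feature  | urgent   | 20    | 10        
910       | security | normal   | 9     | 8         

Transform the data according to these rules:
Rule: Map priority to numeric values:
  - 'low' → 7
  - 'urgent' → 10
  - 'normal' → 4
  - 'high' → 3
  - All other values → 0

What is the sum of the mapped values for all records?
58

Step 1: Apply mapping to each record
Step 2: Count by status:
  'low': 3 records × 7 = 21
  'urgent': 2 records × 10 = 20
  'normal': 2 records × 4 = 8
  'high': 3 records × 3 = 9
Step 3: Sum all mapped values = 58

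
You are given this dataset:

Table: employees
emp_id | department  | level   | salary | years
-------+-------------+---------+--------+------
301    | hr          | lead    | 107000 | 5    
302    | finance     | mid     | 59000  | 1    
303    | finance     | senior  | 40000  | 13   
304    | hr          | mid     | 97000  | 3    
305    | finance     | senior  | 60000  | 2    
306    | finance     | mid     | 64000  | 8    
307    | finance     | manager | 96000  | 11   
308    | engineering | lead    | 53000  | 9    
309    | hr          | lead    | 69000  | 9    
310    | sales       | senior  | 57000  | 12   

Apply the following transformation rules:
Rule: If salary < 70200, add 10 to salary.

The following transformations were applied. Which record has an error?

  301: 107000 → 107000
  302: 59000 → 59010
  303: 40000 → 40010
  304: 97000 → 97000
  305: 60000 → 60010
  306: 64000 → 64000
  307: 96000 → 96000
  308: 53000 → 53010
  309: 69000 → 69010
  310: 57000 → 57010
Record 306 has an error. The correct transformed value should be 64010, not 64000.

Step 1: Check each record against the rule
Step 2: Record 306 has salary = 64000
Step 3: Since 64000 < 70200, the bonus should have been applied
Step 4: Correct value = 64010, but claimed value = 64000
Conclusion: Record 306 has the error.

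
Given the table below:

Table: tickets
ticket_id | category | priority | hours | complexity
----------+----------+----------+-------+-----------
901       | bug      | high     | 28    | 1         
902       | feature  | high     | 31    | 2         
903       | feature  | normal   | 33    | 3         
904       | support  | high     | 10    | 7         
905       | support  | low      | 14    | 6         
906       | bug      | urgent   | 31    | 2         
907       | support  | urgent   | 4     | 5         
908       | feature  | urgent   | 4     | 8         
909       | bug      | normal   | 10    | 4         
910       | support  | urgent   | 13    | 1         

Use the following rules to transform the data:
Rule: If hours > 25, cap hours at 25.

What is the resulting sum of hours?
155

Step 1: 4 records have hours > 25
Step 2: These records originally summed to 123
Step 3: After capping: 4 × 25 = 100
Step 4: Unaffected records sum: 55
Step 5: Final sum = 100 + 55 = 155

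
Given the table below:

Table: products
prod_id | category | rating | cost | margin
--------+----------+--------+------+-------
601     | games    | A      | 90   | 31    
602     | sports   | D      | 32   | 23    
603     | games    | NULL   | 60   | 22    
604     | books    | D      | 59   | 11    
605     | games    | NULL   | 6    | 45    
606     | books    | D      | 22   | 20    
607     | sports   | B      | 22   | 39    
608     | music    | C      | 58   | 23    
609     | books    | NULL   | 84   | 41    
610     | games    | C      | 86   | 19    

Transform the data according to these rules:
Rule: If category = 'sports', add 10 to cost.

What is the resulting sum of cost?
539

Step 1: Count records where category = 'sports': 2
Step 2: Total bonus added: 2 × 10 = 20
Step 3: Original sum of cost: 519
Step 4: Final sum = 519 + 20 = 539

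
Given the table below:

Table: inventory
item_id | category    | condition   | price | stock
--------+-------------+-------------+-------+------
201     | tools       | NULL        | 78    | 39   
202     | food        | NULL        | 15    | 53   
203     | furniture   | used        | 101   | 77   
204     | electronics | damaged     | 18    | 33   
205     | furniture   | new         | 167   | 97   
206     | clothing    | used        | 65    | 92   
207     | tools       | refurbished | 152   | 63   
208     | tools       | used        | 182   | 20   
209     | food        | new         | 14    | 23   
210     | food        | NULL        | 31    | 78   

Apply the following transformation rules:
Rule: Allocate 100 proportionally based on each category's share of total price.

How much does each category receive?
clothing: 7.9, electronics: 2.19, food: 7.29, furniture: 32.56, tools: 50.06

Step 1: Calculate total price = 823
Step 2: Calculate each category's proportion:
  clothing: 65/823 = 7.90% → 7.9
  electronics: 18/823 = 2.19% → 2.19
  food: 60/823 = 7.29% → 7.29
  furniture: 268/823 = 32.56% → 32.56
  tools: 412/823 = 50.06% → 50.06
Step 3: Verify: sum of allocations ≈ 100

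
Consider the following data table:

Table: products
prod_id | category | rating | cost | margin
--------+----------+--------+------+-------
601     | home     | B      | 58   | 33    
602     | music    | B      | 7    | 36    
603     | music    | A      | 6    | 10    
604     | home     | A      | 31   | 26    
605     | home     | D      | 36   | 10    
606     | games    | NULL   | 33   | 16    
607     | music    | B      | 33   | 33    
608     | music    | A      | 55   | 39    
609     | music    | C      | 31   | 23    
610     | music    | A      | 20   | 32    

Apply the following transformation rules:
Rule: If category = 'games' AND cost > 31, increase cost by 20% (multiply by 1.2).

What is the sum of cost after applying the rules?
316.6

Step 1: Find records where category = 'games' AND cost > 31
Step 2: 1 records match, summing to 33
Step 3: After multiplier: 33 × 1.2 = 39.6
Step 4: Unaffected records sum: 277
Step 5: Final sum = 39.6 + 277 = 316.6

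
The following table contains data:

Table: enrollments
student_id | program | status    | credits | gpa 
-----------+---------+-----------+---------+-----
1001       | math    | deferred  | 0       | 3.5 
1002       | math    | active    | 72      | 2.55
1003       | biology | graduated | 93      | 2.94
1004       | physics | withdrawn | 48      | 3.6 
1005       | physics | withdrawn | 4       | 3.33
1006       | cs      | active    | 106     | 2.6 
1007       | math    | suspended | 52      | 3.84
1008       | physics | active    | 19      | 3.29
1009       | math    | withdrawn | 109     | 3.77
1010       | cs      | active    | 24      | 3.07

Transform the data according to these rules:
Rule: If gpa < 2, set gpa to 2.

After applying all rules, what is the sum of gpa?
32.49

Step 1: 0 records have gpa < 2
Step 2: These records originally summed to 0
Step 3: After setting to minimum: 0 × 2 = 0
Step 4: Unaffected records sum: 32.49
Step 5: Final sum = 0 + 32.49 = 32.49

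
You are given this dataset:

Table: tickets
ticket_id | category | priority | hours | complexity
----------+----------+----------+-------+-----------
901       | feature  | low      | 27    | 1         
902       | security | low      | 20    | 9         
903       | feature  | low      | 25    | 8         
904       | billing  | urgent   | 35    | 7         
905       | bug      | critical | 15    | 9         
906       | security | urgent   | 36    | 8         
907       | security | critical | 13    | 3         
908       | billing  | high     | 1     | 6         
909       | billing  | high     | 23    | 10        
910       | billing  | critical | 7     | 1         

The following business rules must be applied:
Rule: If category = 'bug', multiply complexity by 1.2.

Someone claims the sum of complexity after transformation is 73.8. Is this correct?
No, the correct result is 63.8.

Step 1: Calculate the correct sum after transformation
Step 2: Apply multiplier 1.2 to records where category = 'bug'
Step 3: Correct result = 63.8
Step 4: Claimed result = 73.8
Step 5: 63.8 ≠ 73.8
Conclusion: The claimed result is incorrect. The correct answer is 63.8.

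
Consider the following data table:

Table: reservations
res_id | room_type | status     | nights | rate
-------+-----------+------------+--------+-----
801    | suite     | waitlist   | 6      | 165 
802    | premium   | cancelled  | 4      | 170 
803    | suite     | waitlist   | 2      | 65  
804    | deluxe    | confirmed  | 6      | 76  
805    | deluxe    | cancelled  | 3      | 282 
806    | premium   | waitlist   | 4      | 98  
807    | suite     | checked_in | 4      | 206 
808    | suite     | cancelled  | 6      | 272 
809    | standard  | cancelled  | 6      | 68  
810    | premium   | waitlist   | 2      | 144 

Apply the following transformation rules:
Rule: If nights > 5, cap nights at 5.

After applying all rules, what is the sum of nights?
39

Step 1: 4 records have nights > 5
Step 2: These records originally summed to 24
Step 3: After capping: 4 × 5 = 20
Step 4: Unaffected records sum: 19
Step 5: Final sum = 20 + 19 = 39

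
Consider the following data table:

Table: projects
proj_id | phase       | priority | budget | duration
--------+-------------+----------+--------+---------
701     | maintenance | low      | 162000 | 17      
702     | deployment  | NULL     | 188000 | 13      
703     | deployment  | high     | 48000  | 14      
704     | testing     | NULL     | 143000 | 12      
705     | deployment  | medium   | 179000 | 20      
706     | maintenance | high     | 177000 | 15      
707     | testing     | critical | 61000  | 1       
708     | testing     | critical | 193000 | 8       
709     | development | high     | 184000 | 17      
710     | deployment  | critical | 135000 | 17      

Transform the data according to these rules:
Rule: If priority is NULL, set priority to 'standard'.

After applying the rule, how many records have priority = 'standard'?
2

Step 1: Count records where priority IS NULL
Step 2: Found 2 records with NULL priority
Step 3: These records will have priority set to 'standard'
Step 4: Records already having priority = 'standard': 0
Step 5: Answer: 2 + 0 = 2 records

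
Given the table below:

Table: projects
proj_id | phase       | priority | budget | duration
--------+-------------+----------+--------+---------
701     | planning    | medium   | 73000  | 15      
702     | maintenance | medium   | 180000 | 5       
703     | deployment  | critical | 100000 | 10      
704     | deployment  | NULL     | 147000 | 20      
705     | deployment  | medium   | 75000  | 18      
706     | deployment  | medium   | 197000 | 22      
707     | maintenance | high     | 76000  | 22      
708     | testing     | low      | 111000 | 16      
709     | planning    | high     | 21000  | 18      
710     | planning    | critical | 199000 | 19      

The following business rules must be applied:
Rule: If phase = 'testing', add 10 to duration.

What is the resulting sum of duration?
175

Step 1: Count records where phase = 'testing': 1
Step 2: Total bonus added: 1 × 10 = 10
Step 3: Original sum of duration: 165
Step 4: Final sum = 165 + 10 = 175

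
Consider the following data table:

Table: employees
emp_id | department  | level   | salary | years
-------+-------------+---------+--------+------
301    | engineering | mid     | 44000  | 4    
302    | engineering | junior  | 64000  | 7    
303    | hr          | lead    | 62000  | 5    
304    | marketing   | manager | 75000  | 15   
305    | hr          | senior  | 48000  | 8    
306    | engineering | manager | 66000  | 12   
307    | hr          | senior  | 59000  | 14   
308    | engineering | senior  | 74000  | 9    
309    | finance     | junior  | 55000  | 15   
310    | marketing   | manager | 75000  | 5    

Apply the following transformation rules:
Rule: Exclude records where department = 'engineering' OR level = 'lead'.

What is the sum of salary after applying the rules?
312000

Step 1: Find records where department = 'engineering' OR level = 'lead'
Step 2: 5 records match, summing to 310000
Step 3: Original sum: 622000
Step 4: Remaining sum = 622000 - 310000 = 312000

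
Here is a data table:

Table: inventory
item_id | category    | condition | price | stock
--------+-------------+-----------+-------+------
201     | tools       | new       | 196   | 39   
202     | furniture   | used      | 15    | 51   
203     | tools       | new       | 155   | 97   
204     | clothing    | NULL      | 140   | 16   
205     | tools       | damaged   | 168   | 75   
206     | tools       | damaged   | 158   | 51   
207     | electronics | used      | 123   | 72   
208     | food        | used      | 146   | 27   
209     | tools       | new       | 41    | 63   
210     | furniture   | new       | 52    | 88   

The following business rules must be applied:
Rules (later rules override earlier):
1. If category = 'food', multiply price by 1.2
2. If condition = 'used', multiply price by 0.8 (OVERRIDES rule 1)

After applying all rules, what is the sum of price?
1137.2

Step 1: Rule 2 takes priority for records with condition = 'used'
  - 3 records: 284 × 0.8 = 227.2
Step 2: Rule 1 applies to remaining records with category = 'food'
  - 0 records: 0 × 1.2 = 0.0
Step 3: Other records unchanged: 910
Step 4: Final sum = 227.2 + 0.0 + 910 = 1137.2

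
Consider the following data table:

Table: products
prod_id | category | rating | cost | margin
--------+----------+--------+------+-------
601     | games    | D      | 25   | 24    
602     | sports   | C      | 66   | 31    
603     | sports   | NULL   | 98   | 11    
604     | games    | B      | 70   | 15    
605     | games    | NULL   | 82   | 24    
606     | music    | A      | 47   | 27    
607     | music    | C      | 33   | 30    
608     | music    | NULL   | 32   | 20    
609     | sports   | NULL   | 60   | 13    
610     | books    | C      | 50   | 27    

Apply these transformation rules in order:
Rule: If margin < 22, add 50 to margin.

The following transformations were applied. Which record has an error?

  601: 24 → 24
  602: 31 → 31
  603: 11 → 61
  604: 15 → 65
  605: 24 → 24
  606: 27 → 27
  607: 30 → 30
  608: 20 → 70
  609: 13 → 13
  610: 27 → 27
Record 609 has an error. The correct transformed value should be 63, not 13.

Step 1: Check each record against the rule
Step 2: Record 609 has margin = 13
Step 3: Since 13 < 22, the bonus should have been applied
Step 4: Correct value = 63, but claimed value = 13
Conclusion: Record 609 has the error.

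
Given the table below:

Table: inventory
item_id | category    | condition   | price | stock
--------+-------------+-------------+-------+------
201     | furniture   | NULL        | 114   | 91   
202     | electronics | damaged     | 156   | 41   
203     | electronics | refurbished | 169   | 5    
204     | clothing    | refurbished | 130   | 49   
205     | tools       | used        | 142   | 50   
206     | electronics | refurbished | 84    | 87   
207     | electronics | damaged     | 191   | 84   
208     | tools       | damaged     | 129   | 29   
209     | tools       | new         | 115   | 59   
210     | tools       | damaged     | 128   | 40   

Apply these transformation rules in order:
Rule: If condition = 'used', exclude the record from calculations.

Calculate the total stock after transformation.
485

Step 1: Identify records where condition = 'used'
Step 2: The excluded records sum to 50
Step 3: Original total stock = 535
Step 4: Remaining total = 535 - 50 = 485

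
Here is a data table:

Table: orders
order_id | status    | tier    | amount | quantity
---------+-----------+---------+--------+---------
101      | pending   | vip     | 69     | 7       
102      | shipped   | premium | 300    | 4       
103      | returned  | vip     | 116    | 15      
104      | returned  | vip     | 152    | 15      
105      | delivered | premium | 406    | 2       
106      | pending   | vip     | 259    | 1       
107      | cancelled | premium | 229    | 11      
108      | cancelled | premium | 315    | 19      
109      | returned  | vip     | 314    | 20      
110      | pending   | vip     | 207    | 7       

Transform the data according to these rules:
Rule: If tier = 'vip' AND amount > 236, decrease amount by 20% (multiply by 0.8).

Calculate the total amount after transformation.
2252.4

Step 1: Find records where tier = 'vip' AND amount > 236
Step 2: 2 records match, summing to 573
Step 3: After multiplier: 573 × 0.8 = 458.4
Step 4: Unaffected records sum: 1794
Step 5: Final sum = 458.4 + 1794 = 2252.4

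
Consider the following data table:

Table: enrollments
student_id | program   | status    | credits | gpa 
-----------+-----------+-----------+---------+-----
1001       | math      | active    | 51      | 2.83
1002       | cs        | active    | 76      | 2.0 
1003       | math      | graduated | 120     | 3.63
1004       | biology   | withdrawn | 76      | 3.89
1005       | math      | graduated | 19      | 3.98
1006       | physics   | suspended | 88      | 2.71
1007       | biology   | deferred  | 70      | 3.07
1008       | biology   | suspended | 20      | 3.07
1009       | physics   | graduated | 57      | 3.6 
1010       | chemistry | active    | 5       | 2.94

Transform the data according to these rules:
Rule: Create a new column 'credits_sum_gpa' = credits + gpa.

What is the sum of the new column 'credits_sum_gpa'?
613.72

Step 1: For each record, compute credits + gpa
Example calculations:
  51 + 2.83 = 53.83
  76 + 2.0 = 78.0
  120 + 3.63 = 123.63
  ...
Step 2: Sum all derived values
Step 3: Total = 613.72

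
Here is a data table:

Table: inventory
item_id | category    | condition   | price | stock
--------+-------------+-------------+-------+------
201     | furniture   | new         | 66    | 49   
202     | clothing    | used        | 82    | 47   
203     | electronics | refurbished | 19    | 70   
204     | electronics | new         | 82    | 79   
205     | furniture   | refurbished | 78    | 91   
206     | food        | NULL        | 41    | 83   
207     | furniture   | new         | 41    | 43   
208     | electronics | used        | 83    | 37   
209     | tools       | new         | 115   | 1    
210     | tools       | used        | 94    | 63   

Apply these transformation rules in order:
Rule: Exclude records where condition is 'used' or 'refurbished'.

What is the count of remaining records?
5

Step 1: Count records to exclude
  - 3 (used) + 2 (refurbished) = 5 records
Step 2: Total records: 10
Step 3: Remaining = 10 - 5 = 5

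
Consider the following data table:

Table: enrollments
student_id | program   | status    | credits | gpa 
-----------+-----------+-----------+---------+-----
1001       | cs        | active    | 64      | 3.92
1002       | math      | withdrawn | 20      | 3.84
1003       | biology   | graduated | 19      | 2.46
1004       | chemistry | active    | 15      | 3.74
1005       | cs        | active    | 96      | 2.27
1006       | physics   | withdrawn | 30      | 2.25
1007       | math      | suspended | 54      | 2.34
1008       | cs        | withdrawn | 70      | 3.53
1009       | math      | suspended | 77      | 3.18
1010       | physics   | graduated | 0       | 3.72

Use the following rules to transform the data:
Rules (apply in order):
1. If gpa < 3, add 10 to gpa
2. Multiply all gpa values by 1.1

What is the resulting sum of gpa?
78.38

Step 1: Apply Rule 1 - Add 10 to records with gpa < 3
  - 4 records affected: 9.32 + (4 × 10) = 49.32
  - Unaffected records: 21.93
  - Sum after Rule 1: 71.25
Step 2: Apply Rule 2 - Multiply all by 1.1
  - 71.25 × 1.1 = 78.38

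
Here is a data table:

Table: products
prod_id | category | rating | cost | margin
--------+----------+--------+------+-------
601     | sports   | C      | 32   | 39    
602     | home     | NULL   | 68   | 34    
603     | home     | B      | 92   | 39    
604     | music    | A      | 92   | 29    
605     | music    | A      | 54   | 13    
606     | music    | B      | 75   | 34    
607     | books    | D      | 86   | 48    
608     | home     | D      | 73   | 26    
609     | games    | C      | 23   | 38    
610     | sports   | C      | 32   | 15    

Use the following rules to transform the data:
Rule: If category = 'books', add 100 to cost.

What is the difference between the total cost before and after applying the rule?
100

Step 1: Original sum of cost = 627
Step 2: 1 records have category = 'books'
Step 3: Each affected record changes by 100
Step 4: Total change = 1 × 100 = 100
Step 5: New sum = 627 + 100 = 727
Step 6: Difference = |727 - 627| = 100
        (Sum increased by 100)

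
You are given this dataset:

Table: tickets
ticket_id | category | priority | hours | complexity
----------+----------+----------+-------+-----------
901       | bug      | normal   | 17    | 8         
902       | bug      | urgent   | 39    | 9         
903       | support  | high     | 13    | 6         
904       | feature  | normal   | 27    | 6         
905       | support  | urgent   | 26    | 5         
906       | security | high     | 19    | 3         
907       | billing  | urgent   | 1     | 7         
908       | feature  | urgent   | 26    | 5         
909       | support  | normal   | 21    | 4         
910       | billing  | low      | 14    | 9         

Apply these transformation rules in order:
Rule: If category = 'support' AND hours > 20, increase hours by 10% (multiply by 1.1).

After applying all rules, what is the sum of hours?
207.7

Step 1: Find records where category = 'support' AND hours > 20
Step 2: 2 records match, summing to 47
Step 3: After multiplier: 47 × 1.1 = 51.7
Step 4: Unaffected records sum: 156
Step 5: Final sum = 51.7 + 156 = 207.7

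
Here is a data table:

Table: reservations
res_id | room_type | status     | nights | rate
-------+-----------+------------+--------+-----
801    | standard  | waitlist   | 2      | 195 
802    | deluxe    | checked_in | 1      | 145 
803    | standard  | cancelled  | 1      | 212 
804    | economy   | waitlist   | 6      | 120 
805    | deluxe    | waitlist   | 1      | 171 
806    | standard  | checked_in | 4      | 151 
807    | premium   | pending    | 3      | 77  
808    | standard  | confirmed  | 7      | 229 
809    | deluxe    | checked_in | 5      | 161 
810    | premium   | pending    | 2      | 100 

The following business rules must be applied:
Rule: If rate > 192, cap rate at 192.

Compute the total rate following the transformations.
1501

Step 1: 3 records have rate > 192
Step 2: These records originally summed to 636
Step 3: After capping: 3 × 192 = 576
Step 4: Unaffected records sum: 925
Step 5: Final sum = 576 + 925 = 1501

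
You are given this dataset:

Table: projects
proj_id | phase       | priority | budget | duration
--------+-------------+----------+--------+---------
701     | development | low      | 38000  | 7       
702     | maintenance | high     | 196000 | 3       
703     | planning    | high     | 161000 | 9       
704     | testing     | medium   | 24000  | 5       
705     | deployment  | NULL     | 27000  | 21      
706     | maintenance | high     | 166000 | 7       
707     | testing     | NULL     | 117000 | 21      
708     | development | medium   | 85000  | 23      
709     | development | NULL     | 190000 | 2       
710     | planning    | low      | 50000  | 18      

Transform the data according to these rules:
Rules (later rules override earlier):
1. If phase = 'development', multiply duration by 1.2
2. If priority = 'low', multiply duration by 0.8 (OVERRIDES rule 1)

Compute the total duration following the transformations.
116.0

Step 1: Rule 2 takes priority for records with priority = 'low'
  - 2 records: 25 × 0.8 = 20.0
Step 2: Rule 1 applies to remaining records with phase = 'development'
  - 2 records: 25 × 1.2 = 30.0
Step 3: Other records unchanged: 66
Step 4: Final sum = 20.0 + 30.0 + 66 = 116.0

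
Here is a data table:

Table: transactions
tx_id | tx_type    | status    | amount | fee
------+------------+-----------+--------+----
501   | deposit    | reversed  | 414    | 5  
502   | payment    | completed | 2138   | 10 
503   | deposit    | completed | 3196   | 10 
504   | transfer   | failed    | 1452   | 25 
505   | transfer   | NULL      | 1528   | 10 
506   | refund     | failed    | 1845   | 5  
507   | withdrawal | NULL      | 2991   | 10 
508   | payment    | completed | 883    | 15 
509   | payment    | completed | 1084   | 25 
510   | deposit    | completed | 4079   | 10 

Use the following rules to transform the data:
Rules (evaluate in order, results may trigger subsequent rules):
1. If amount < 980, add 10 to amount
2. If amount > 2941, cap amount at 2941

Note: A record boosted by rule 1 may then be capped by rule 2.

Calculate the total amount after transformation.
18187

Step 1: Apply rule 1 to records with amount < 980
  - 2 records get bonus of 10
  - Of these, 0 records then exceed 2941 and get capped
Step 2: Apply rule 2 to records with amount > 2941
  - 3 records (original) are capped
Step 3: Calculate final sum = 18187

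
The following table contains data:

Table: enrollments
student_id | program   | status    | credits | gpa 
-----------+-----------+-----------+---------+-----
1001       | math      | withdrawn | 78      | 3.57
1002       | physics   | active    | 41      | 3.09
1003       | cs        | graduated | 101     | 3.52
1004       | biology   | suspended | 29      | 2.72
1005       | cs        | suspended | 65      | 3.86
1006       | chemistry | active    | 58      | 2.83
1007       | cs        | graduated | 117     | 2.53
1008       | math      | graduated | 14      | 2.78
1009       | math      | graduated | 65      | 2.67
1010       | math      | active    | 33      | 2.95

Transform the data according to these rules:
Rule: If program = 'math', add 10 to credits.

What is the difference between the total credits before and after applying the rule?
40

Step 1: Original sum of credits = 601
Step 2: 4 records have program = 'math'
Step 3: Each affected record changes by 10
Step 4: Total change = 4 × 10 = 40
Step 5: New sum = 601 + 40 = 641
Step 6: Difference = |641 - 601| = 40
        (Sum increased by 40)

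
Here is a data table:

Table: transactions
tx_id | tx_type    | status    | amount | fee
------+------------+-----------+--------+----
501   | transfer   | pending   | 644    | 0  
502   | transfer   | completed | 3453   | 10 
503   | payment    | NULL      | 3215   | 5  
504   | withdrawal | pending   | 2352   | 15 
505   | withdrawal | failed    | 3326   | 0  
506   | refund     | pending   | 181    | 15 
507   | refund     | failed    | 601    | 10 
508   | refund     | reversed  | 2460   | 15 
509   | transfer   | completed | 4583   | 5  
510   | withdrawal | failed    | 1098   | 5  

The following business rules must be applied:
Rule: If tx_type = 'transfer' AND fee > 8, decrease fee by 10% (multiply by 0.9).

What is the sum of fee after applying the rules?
79.0

Step 1: Find records where tx_type = 'transfer' AND fee > 8
Step 2: 1 records match, summing to 10
Step 3: After multiplier: 10 × 0.9 = 9.0
Step 4: Unaffected records sum: 70
Step 5: Final sum = 9.0 + 70 = 79.0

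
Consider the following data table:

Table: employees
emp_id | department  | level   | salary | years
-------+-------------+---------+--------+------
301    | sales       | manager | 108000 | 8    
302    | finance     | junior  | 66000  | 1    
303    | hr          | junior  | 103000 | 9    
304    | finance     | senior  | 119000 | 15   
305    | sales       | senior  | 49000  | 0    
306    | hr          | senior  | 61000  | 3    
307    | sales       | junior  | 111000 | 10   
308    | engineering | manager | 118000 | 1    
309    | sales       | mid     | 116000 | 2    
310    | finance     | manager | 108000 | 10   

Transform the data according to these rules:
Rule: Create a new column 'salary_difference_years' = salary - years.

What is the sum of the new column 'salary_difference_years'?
958941

Step 1: For each record, compute salary - years
Example calculations:
  108000 - 8 = 107992
  66000 - 1 = 65999
  103000 - 9 = 102991
  ...
Step 2: Sum all derived values
Step 3: Total = 958941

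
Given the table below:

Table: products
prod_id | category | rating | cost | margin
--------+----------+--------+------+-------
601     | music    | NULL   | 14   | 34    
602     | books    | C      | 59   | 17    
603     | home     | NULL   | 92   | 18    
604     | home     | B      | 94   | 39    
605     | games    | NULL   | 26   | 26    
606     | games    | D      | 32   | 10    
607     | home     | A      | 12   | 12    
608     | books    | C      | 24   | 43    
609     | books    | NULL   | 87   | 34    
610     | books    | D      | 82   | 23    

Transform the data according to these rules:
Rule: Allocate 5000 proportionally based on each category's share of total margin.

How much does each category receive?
books: 2285.16, games: 703.12, home: 1347.66, music: 664.06

Step 1: Calculate total margin = 256
Step 2: Calculate each category's proportion:
  books: 117/256 = 45.70% → 2285.16
  games: 36/256 = 14.06% → 703.12
  home: 69/256 = 26.95% → 1347.66
  music: 34/256 = 13.28% → 664.06
Step 3: Verify: sum of allocations ≈ 5000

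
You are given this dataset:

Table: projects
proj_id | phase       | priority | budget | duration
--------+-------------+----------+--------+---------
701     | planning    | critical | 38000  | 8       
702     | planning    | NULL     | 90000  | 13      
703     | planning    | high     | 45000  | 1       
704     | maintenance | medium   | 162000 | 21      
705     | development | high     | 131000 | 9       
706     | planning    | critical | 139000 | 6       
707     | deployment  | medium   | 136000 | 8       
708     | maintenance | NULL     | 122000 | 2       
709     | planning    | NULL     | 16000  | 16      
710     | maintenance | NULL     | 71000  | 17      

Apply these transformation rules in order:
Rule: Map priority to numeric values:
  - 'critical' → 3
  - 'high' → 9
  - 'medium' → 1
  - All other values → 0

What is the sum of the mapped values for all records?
26

Step 1: Apply mapping to each record
Step 2: Count by status:
  'critical': 2 records × 3 = 6
  'high': 2 records × 9 = 18
  'medium': 2 records × 1 = 2
Step 3: Sum all mapped values = 26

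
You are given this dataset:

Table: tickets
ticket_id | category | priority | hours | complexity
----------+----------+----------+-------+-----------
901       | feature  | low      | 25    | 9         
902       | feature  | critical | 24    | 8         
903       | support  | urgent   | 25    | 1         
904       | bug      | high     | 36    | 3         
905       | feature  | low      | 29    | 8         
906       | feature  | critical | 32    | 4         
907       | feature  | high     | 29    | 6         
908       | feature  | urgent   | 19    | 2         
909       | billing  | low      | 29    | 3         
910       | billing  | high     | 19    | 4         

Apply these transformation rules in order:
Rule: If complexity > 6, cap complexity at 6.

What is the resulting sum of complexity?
41

Step 1: 3 records have complexity > 6
Step 2: These records originally summed to 25
Step 3: After capping: 3 × 6 = 18
Step 4: Unaffected records sum: 23
Step 5: Final sum = 18 + 23 = 41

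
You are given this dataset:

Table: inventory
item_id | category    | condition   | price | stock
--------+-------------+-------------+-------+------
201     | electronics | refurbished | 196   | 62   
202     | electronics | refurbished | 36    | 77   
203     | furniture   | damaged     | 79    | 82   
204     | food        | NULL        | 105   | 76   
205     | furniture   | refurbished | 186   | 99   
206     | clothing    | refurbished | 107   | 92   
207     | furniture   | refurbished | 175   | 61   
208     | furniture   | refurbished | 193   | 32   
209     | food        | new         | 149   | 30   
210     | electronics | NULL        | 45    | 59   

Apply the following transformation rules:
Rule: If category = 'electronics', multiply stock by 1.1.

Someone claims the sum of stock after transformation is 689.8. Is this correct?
Yes, the result is correct.

Step 1: Calculate the correct sum after transformation
Step 2: Apply multiplier 1.1 to records where category = 'electronics'
Step 3: Correct result = 689.8
Step 4: Claimed result = 689.8
Step 5: 689.8 = 689.8 ✓
Conclusion: The claimed result is correct.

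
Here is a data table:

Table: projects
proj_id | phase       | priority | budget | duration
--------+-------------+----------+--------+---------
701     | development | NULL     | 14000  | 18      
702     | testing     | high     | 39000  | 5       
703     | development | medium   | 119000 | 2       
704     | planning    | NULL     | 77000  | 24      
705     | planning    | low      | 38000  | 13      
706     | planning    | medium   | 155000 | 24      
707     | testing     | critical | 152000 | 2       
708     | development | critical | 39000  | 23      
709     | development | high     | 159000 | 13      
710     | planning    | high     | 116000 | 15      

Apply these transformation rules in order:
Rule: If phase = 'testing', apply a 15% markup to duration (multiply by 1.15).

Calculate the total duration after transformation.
140.05

Step 1: Records with phase = 'testing' have total duration = 7
Step 2: Apply multiplier: 7 × 1.15 = 8.05
Step 3: Other records total: 132
Step 4: Final sum = 8.05 + 132 = 140.05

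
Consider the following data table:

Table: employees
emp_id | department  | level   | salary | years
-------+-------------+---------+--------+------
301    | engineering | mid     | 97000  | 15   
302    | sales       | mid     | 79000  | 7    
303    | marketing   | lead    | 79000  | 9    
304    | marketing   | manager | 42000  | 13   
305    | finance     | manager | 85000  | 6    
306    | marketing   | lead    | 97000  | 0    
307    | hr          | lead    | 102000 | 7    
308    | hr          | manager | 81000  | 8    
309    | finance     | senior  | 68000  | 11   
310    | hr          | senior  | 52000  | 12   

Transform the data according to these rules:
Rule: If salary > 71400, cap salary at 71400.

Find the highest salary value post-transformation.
71400

Step 1: Original maximum salary = 102000
Step 2: Apply cap at 71400
Step 3: 7 records had salary > 71400 and were capped
Step 4: Maximum after transformation = 71400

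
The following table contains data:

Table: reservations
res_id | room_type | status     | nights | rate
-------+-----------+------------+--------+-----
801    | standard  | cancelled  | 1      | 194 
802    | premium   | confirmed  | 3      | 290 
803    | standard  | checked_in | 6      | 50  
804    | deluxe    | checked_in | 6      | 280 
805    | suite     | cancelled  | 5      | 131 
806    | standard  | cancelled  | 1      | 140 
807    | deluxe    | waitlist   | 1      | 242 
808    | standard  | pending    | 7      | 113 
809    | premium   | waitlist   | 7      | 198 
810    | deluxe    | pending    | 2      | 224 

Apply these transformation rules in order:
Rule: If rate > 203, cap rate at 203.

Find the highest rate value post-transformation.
203

Step 1: Original maximum rate = 290
Step 2: Apply cap at 203
Step 3: 4 records had rate > 203 and were capped
Step 4: Maximum after transformation = 203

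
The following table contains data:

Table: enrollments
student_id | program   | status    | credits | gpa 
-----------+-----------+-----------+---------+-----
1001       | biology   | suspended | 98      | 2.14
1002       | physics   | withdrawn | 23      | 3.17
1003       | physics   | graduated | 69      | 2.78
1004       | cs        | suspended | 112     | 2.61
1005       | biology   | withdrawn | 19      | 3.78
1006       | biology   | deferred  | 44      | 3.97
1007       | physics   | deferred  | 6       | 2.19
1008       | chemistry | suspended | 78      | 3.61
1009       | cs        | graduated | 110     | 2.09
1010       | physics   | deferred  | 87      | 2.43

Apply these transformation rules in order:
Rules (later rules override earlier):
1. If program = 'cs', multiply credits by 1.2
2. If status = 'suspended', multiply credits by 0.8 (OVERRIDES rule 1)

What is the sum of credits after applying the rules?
610.4

Step 1: Rule 2 takes priority for records with status = 'suspended'
  - 3 records: 288 × 0.8 = 230.4
Step 2: Rule 1 applies to remaining records with program = 'cs'
  - 1 records: 110 × 1.2 = 132.0
Step 3: Other records unchanged: 248
Step 4: Final sum = 230.4 + 132.0 + 248 = 610.4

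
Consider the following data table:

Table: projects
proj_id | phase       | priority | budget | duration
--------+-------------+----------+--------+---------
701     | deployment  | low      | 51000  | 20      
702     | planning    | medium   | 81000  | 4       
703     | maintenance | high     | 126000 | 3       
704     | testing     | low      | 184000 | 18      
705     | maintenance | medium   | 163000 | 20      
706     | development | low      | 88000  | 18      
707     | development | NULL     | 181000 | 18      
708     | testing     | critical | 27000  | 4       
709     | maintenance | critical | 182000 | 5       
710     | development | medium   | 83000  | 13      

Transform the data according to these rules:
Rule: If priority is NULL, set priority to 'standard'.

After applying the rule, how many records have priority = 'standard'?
1

Step 1: Count records where priority IS NULL
Step 2: Found 1 records with NULL priority
Step 3: These records will have priority set to 'standard'
Step 4: Records already having priority = 'standard': 0
Step 5: Answer: 1 + 0 = 1 records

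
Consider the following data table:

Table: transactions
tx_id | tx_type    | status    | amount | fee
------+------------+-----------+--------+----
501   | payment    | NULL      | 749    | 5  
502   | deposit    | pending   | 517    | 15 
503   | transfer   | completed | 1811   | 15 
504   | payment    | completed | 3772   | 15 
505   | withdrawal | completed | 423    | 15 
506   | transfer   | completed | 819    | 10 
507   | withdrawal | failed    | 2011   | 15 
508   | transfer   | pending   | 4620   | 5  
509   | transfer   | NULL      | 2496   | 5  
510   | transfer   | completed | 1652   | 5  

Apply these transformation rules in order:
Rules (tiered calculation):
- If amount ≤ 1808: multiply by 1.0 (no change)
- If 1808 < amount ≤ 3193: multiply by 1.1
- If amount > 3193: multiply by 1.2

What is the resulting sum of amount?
21180.2

Step 1: Tier 1 (amount ≤ 1808): 5 records, sum = 4160 × 1.0 = 4160.0
Step 2: Tier 2 (1808 < amount ≤ 3193): 3 records, sum = 6318 × 1.1 = 6949.8
Step 3: Tier 3 (amount > 3193): 2 records, sum = 8392 × 1.2 = 10070.4
Step 4: Final sum = 4160.0 + 6949.8 + 10070.4 = 21180.2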